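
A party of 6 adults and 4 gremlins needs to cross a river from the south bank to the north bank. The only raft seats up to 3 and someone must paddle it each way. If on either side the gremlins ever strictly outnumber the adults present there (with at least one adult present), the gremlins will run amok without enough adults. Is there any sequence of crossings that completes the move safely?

Yes

1. 2 gremlins → the north bank.  (the south bank: 6A 2G; the north bank: 0A 2G)
2. 1 gremlin ← the south bank.  (the south bank: 6A 3G; the north bank: 0A 1G)
3. 3 gremlins → the north bank.  (the south bank: 6A 0G; the north bank: 0A 4G)
4. 1 gremlin ← the south bank.  (the south bank: 6A 1G; the north bank: 0A 3G)
5. 3 adults → the north bank.  (the south bank: 3A 1G; the north bank: 3A 3G)
6. 1 gremlin ← the south bank.  (the south bank: 3A 2G; the north bank: 3A 2G)
7. 1 adult and 2 gremlins → the north bank.  (the south bank: 2A 0G; the north bank: 4A 4G)
8. 1 gremlin ← the south bank.  (the south bank: 2A 1G; the north bank: 4A 3G)
9. 2 adults and 1 gremlin → the north bank.  (the south bank: 0A 0G; the north bank: 6A 4G)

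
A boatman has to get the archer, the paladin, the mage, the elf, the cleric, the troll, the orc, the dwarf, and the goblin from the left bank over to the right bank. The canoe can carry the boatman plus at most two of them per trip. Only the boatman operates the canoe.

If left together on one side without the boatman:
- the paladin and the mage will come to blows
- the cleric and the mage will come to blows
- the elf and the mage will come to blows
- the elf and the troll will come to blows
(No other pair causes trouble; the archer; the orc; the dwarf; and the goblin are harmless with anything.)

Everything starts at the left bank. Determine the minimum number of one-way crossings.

Counting alone: the boatman can take at most 2 across per trip to the right bank, so moving all 9 needs at least 5 loaded trips out, with a return between consecutive ones — at least 9 crossings.
The plan below uses exactly 9 crossings, so it is optimal:
1. Boatman goes to the right bank with the elf and the mage.  [the left bank: the archer, the cleric, the dwarf, the goblin, the orc, the paladin, the troll | the right bank: the elf, the mage]
2. Boatman goes back to the left bank with the mage.  [the left bank: the archer, the cleric, the dwarf, the goblin, the mage, the orc, the paladin, the troll | the right bank: the elf]
3. Boatman goes to the right bank with the cleric and the paladin.  [the left bank: the archer, the dwarf, the goblin, the mage, the orc, the troll | the right bank: the cleric, the elf, the paladin]
4. Boatman goes back to the left bank alone.  [the left bank: the archer, the dwarf, the goblin, the mage, the orc, the troll | the right bank: the cleric, the elf, the paladin]
5. Boatman goes to the right bank with the archer and the orc.  [the left bank: the dwarf, the goblin, the mage, the troll | the right bank: the archer, the cleric, the elf, the orc, the paladin]
6. Boatman goes back to the left bank alone.  [the left bank: the dwarf, the goblin, the mage, the troll | the right bank: the archer, the cleric, the elf, the orc, the paladin]
7. Boatman goes to the right bank with the dwarf and the goblin.  [the left bank: the mage, the troll | the right bank: the archer, the cleric, the dwarf, the elf, the goblin, the orc, the paladin]
8. Boatman goes back to the left bank alone.  [the left bank: the mage, the troll | the right bank: the archer, the cleric, the dwarf, the elf, the goblin, the orc, the paladin]
9. Boatman goes to the right bank with the mage and the troll.  [the left bank: — | the right bank: the archer, the cleric, the dwarf, the elf, the goblin, the mage, the orc, the paladin, the troll]

9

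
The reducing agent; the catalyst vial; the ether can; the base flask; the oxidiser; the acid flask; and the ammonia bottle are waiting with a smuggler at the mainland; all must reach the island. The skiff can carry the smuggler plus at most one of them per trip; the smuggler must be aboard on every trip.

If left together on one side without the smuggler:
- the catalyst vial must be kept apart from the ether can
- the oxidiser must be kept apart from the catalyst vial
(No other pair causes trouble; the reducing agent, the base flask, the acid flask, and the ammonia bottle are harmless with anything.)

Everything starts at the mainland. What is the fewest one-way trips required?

15

Counting alone: the smuggler can take at most 1 across per trip to the island, so moving all 7 needs at least 7 loaded trips out, with a return between consecutive ones — at least 13 crossings.
The safety rule pushes this higher. Following every safe sequence of crossings, the most of the 7 that can be at the island as the skiff arrives there on crossing 13 is 6 — never all 7.
So no plan with fewer than 15 crossings exists, and this one achieves 15:
1. Smuggler goes to the island with the catalyst vial.  [the mainland: the acid flask, the ammonia bottle, the base flask, the ether can, the oxidiser, the reducing agent | the island: the catalyst vial]
2. Smuggler goes back to the mainland alone.  [the mainland: the acid flask, the ammonia bottle, the base flask, the ether can, the oxidiser, the reducing agent | the island: the catalyst vial]
3. Smuggler goes to the island with the reducing agent.  [the mainland: the acid flask, the ammonia bottle, the base flask, the ether can, the oxidiser | the island: the catalyst vial, the reducing agent]
4. Smuggler goes back to the mainland alone.  [the mainland: the acid flask, the ammonia bottle, the base flask, the ether can, the oxidiser | the island: the catalyst vial, the reducing agent]
5. Smuggler goes to the island with the ether can.  [the mainland: the acid flask, the ammonia bottle, the base flask, the oxidiser | the island: the catalyst vial, the ether can, the reducing agent]
6. Smuggler goes back to the mainland with the catalyst vial.  [the mainland: the acid flask, the ammonia bottle, the base flask, the catalyst vial, the oxidiser | the island: the ether can, the reducing agent]
7. Smuggler goes to the island with the oxidiser.  [the mainland: the acid flask, the ammonia bottle, the base flask, the catalyst vial | the island: the ether can, the oxidiser, the reducing agent]
8. Smuggler goes back to the mainland alone.  [the mainland: the acid flask, the ammonia bottle, the base flask, the catalyst vial | the island: the ether can, the oxidiser, the reducing agent]
9. Smuggler goes to the island with the base flask.  [the mainland: the acid flask, the ammonia bottle, the catalyst vial | the island: the base flask, the ether can, the oxidiser, the reducing agent]
10. Smuggler goes back to the mainland alone.  [the mainland: the acid flask, the ammonia bottle, the catalyst vial | the island: the base flask, the ether can, the oxidiser, the reducing agent]
11. Smuggler goes to the island with the acid flask.  [the mainland: the ammonia bottle, the catalyst vial | the island: the acid flask, the base flask, the ether can, the oxidiser, the reducing agent]
12. Smuggler goes back to the mainland alone.  [the mainland: the ammonia bottle, the catalyst vial | the island: the acid flask, the base flask, the ether can, the oxidiser, the reducing agent]
13. Smuggler goes to the island with the ammonia bottle.  [the mainland: the catalyst vial | the island: the acid flask, the ammonia bottle, the base flask, the ether can, the oxidiser, the reducing agent]
14. Smuggler goes back to the mainland alone.  [the mainland: the catalyst vial | the island: the acid flask, the ammonia bottle, the base flask, the ether can, the oxidiser, the reducing agent]
15. Smuggler goes to the island with the catalyst vial.  [the mainland: — | the island: the acid flask, the ammonia bottle, the base flask, the catalyst vial, the ether can, the oxidiser, the reducing agent]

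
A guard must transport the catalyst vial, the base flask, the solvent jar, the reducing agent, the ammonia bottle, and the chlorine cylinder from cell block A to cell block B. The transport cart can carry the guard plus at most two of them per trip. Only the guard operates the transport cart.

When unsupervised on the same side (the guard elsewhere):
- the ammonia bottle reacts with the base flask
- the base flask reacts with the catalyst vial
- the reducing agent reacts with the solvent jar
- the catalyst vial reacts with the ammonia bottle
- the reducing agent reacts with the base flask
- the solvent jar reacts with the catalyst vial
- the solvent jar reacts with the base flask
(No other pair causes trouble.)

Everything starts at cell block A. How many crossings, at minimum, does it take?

impossible

Whatever the first load, the items left behind include a forbidden pair without the guard. No opening move is safe, so no plan exists.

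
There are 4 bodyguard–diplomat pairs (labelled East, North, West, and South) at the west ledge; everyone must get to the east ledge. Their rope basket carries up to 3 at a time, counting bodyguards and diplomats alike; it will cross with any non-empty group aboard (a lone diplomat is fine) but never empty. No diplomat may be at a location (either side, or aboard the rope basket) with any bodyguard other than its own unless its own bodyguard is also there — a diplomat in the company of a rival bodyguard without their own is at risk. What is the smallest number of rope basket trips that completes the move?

Counting alone: each trip to the east ledge takes at most 3 across and each return brings at least 1 back, so after t trips out (and t−1 returns) at most 3t − (t−1) of the 8 are across; that first reaches 8 at t = 4, so at least 7 crossings are needed.
The safety rule pushes this higher. Following every safe sequence of crossings, the most of the 8 that can be at the east ledge as the rope basket arrives there on crossing 7 is 7 — never all 8.
So no plan with fewer than 9 crossings exists, and this one achieves 9:
1. bodyguard East and diplomat East cross → the east ledge.
2. bodyguard East crosses ← the west ledge.
3. bodyguard East, bodyguard North, and diplomat North cross → the east ledge.
4. bodyguard East and diplomat East cross ← the west ledge.
5. bodyguard East, bodyguard South, and bodyguard West cross → the east ledge.
6. diplomat North crosses ← the west ledge.
7. diplomat East and diplomat North cross → the east ledge.
8. diplomat East crosses ← the west ledge.
9. diplomat East, diplomat South, and diplomat West cross → the east ledge.

9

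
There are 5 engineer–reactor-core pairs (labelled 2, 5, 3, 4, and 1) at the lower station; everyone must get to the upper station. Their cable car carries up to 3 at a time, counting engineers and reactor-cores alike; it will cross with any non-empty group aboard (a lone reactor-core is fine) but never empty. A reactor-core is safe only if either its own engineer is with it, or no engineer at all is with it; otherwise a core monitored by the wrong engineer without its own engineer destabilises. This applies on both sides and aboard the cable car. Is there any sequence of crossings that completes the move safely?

1. engineer 2 and reactor-core 2 cross → the upper station.
2. engineer 2 crosses ← the lower station.
3. reactor-core 3, reactor-core 4, and reactor-core 5 cross → the upper station.
4. reactor-core 2 crosses ← the lower station.
5. engineer 3, engineer 4, and engineer 5 cross → the upper station.
6. engineer 5 and reactor-core 5 cross ← the lower station.
7. engineer 1, engineer 2, and engineer 5 cross → the upper station.
8. reactor-core 3 crosses ← the lower station.
9. reactor-core 2 and reactor-core 5 cross → the upper station.
10. reactor-core 2 crosses ← the lower station.
11. reactor-core 1, reactor-core 2, and reactor-core 3 cross → the upper station.

Yes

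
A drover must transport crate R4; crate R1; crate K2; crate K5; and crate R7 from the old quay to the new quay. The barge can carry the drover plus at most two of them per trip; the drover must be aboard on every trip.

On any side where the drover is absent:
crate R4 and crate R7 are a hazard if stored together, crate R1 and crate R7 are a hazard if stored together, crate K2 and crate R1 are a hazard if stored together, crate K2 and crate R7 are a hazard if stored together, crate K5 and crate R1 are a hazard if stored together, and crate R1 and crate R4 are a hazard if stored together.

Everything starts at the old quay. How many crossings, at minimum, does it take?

7

Counting alone: the drover can take at most 2 across per trip to the new quay, so moving all 5 needs at least 3 loaded trips out, with a return between consecutive ones — at least 5 crossings.
The safety rule pushes this higher. Following every safe sequence of crossings, the most of the 5 that can be at the new quay as the barge arrives there on crossing 5 is 4 — never all 5.
So no plan with fewer than 7 crossings exists, and this one achieves 7:
1. Drover goes to the new quay with crate R1 and crate R7.
2. Drover goes back to the old quay with crate R1.
3. Drover goes to the new quay with crate K5 and crate R1.
4. Drover goes back to the old quay with crate R1.
5. Drover goes to the new quay with crate K2 and crate R4.
6. Drover goes back to the old quay with crate R7.
7. Drover goes to the new quay with crate R1 and crate R7.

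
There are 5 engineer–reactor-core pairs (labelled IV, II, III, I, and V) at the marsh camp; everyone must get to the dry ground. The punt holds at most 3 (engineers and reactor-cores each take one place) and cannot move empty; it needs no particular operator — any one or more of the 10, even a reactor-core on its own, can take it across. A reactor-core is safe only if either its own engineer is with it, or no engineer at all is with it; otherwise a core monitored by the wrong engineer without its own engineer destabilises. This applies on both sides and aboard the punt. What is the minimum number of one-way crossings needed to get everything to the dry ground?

11

Counting alone: each trip to the dry ground takes at most 3 across and each return brings at least 1 back, so after t trips out (and t−1 returns) at most 3t − (t−1) of the 10 are across; that first reaches 10 at t = 5, so at least 9 crossings are needed.
The safety rule pushes this higher. Following every safe sequence of crossings, the most of the 10 that can be at the dry ground as the punt arrives there on crossing 9 is 9 — never all 10.
So no plan with fewer than 11 crossings exists, and this one achieves 11:
1. engineer IV and reactor-core IV cross → the dry ground.
2. engineer IV crosses ← the marsh camp.
3. reactor-core I, reactor-core II, and reactor-core III cross → the dry ground.
4. reactor-core IV crosses ← the marsh camp.
5. engineer I, engineer II, and engineer III cross → the dry ground.
6. engineer II and reactor-core II cross ← the marsh camp.
7. engineer II, engineer IV, and engineer V cross → the dry ground.
8. reactor-core III crosses ← the marsh camp.
9. reactor-core II and reactor-core IV cross → the dry ground.
10. reactor-core IV crosses ← the marsh camp.
11. reactor-core III, reactor-core IV, and reactor-core V cross → the dry ground.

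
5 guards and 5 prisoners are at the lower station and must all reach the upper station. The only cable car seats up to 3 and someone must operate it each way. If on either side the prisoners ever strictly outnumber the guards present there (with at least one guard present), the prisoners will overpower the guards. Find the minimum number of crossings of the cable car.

Counting alone: each trip to the upper station takes at most 3 across and each return brings at least 1 back, so after t trips out (and t−1 returns) at most 3t − (t−1) of the 10 are across; that first reaches 10 at t = 5, so at least 9 crossings are needed.
The safety rule pushes this higher. Following every safe sequence of crossings, the most of the 10 that can be at the upper station as the cable car arrives there on crossing 9 is 9 — never all 10.
So no plan with fewer than 11 crossings exists, and this one achieves 11:
1. 2 prisoners → the upper station.  (the lower station: 5G 3P; the upper station: 0G 2P)
2. 1 prisoner ← the lower station.  (the lower station: 5G 4P; the upper station: 0G 1P)
3. 3 prisoners → the upper station.  (the lower station: 5G 1P; the upper station: 0G 4P)
4. 1 prisoner ← the lower station.  (the lower station: 5G 2P; the upper station: 0G 3P)
5. 3 guards → the upper station.  (the lower station: 2G 2P; the upper station: 3G 3P)
6. 1 guard and 1 prisoner ← the lower station.  (the lower station: 3G 3P; the upper station: 2G 2P)
7. 3 guards → the upper station.  (the lower station: 0G 3P; the upper station: 5G 2P)
8. 1 prisoner ← the lower station.  (the lower station: 0G 4P; the upper station: 5G 1P)
9. 2 prisoners → the upper station.  (the lower station: 0G 2P; the upper station: 5G 3P)
10. 1 prisoner ← the lower station.  (the lower station: 0G 3P; the upper station: 5G 2P)
11. 3 prisoners → the upper station.  (the lower station: 0G 0P; the upper station: 5G 5P)

11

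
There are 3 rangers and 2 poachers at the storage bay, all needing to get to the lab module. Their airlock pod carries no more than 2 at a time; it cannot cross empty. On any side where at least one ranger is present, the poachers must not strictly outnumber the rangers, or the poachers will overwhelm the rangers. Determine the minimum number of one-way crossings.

7

Counting alone: each trip to the lab module takes at most 2 across and each return brings at least 1 back, so after t trips out (and t−1 returns) at most 2t − (t−1) of the 5 are across; that first reaches 5 at t = 4, so at least 7 crossings are needed.
The plan below uses exactly 7 crossings, so it is optimal:
1. 2 poachers → the lab module.  (the storage bay: 3R 0P; the lab module: 0R 2P)
2. 1 poacher ← the storage bay.  (the storage bay: 3R 1P; the lab module: 0R 1P)
3. 2 rangers → the lab module.  (the storage bay: 1R 1P; the lab module: 2R 1P)
4. 1 ranger ← the storage bay.  (the storage bay: 2R 1P; the lab module: 1R 1P)
5. 1 ranger and 1 poacher → the lab module.  (the storage bay: 1R 0P; the lab module: 2R 2P)
6. 1 poacher ← the storage bay.  (the storage bay: 1R 1P; the lab module: 2R 1P)
7. 1 ranger and 1 poacher → the lab module.  (the storage bay: 0R 0P; the lab module: 3R 2P)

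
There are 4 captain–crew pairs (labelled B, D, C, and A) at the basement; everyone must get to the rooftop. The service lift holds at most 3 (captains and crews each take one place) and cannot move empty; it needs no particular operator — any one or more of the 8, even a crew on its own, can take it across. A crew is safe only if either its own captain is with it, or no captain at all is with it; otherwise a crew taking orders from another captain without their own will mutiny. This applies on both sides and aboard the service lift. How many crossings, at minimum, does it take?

Counting alone: each trip to the rooftop takes at most 3 across and each return brings at least 1 back, so after t trips out (and t−1 returns) at most 3t − (t−1) of the 8 are across; that first reaches 8 at t = 4, so at least 7 crossings are needed.
The safety rule pushes this higher. Following every safe sequence of crossings, the most of the 8 that can be at the rooftop as the service lift arrives there on crossing 7 is 7 — never all 8.
So no plan with fewer than 9 crossings exists, and this one achieves 9:
1. captain B and crew B cross → the rooftop.
2. captain B crosses ← the basement.
3. captain B, captain D, and crew D cross → the rooftop.
4. captain B and crew B cross ← the basement.
5. captain A, captain B, and captain C cross → the rooftop.
6. crew D crosses ← the basement.
7. crew B and crew D cross → the rooftop.
8. crew B crosses ← the basement.
9. crew A, crew B, and crew C cross → the rooftop.

9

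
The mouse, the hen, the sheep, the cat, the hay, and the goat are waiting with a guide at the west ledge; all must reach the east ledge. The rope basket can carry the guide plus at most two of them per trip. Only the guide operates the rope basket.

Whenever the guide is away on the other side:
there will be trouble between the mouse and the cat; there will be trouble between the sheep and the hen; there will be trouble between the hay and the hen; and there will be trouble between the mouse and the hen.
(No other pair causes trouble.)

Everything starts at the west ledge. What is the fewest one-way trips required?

7

Counting alone: the guide can take at most 2 across per trip to the east ledge, so moving all 6 needs at least 3 loaded trips out, with a return between consecutive ones — at least 5 crossings.
The safety rule pushes this higher. Following every safe sequence of crossings, the most of the 6 that can be at the east ledge as the rope basket arrives there on crossing 5 is 5 — never all 6.
So no plan with fewer than 7 crossings exists, and this one achieves 7:
1. Guide goes to the east ledge with the hen and the mouse.  [the west ledge: the cat, the goat, the hay, the sheep | the east ledge: the hen, the mouse]
2. Guide goes back to the west ledge with the mouse.  [the west ledge: the cat, the goat, the hay, the mouse, the sheep | the east ledge: the hen]
3. Guide goes to the east ledge with the mouse and the sheep.  [the west ledge: the cat, the goat, the hay | the east ledge: the hen, the mouse, the sheep]
4. Guide goes back to the west ledge with the hen.  [the west ledge: the cat, the goat, the hay, the hen | the east ledge: the mouse, the sheep]
5. Guide goes to the east ledge with the goat and the hay.  [the west ledge: the cat, the hen | the east ledge: the goat, the hay, the mouse, the sheep]
6. Guide goes back to the west ledge alone.  [the west ledge: the cat, the hen | the east ledge: the goat, the hay, the mouse, the sheep]
7. Guide goes to the east ledge with the cat and the hen.  [the west ledge: — | the east ledge: the cat, the goat, the hay, the hen, the mouse, the sheep]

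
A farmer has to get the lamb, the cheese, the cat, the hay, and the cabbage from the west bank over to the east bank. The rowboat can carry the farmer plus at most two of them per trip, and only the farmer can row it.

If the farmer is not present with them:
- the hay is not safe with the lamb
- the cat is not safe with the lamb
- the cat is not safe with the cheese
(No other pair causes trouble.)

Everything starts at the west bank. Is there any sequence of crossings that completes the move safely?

1. Farmer goes to the east bank with the cheese and the lamb.  [the west bank: the cabbage, the cat, the hay | the east bank: the cheese, the lamb]
2. Farmer goes back to the west bank alone.  [the west bank: the cabbage, the cat, the hay | the east bank: the cheese, the lamb]
3. Farmer goes to the east bank with the cabbage.  [the west bank: the cat, the hay | the east bank: the cabbage, the cheese, the lamb]
4. Farmer goes back to the west bank alone.  [the west bank: the cat, the hay | the east bank: the cabbage, the cheese, the lamb]
5. Farmer goes to the east bank with the cat and the hay.  [the west bank: — | the east bank: the cabbage, the cat, the cheese, the hay, the lamb]

Yes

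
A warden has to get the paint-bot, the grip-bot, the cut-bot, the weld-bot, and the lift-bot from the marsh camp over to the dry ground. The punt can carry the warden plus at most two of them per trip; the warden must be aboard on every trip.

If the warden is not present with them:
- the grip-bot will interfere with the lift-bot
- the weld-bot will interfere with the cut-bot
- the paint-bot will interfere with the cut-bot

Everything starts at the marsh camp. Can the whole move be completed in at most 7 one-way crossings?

Yes — this plan uses 5 crossings (≤ 7):
1. Warden goes to the dry ground with the cut-bot and the grip-bot.
2. Warden goes back to the marsh camp alone.
3. Warden goes to the dry ground with the paint-bot and the weld-bot.
4. Warden goes back to the marsh camp with the cut-bot.
5. Warden goes to the dry ground with the cut-bot and the lift-bot.

Yes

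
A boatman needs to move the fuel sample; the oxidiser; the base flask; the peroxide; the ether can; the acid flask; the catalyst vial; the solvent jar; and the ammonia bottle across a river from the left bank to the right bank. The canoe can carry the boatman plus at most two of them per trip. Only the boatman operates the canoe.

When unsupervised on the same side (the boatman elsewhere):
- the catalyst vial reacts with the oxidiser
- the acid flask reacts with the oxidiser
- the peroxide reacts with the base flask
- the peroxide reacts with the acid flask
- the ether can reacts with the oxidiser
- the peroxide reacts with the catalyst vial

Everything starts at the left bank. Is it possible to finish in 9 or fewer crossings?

Counting alone: the boatman can take at most 2 across per trip to the right bank, so moving all 9 needs at least 5 loaded trips out, with a return between consecutive ones — at least 9 crossings.
The safety rule pushes this higher. Following every safe sequence of crossings, the most of the 9 that can be at the right bank as the canoe arrives there on crossing 9 is 8 — never all 9.
So the move cannot be finished within 9 crossings. (The shortest complete plan takes 11:)
1. Boatman goes to the right bank with the oxidiser and the peroxide.
2. Boatman goes back to the left bank alone.
3. Boatman goes to the right bank with the fuel sample.
4. Boatman goes back to the left bank alone.
5. Boatman goes to the right bank with the base flask and the ether can.
6. Boatman goes back to the left bank with the oxidiser and the peroxide.
7. Boatman goes to the right bank with the acid flask and the catalyst vial.
8. Boatman goes back to the left bank alone.
9. Boatman goes to the right bank with the ammonia bottle and the solvent jar.
10. Boatman goes back to the left bank alone.
11. Boatman goes to the right bank with the oxidiser and the peroxide.

No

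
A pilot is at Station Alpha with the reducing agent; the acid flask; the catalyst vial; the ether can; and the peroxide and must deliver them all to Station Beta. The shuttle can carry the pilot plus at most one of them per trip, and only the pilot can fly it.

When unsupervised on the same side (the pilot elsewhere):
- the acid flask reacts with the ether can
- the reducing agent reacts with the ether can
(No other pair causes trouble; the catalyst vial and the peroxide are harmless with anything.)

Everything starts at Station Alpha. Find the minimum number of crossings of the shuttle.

11

Counting alone: the pilot can take at most 1 across per trip to Station Beta, so moving all 5 needs at least 5 loaded trips out, with a return between consecutive ones — at least 9 crossings.
The safety rule pushes this higher. Following every safe sequence of crossings, the most of the 5 that can be at Station Beta as the shuttle arrives there on crossing 9 is 4 — never all 5.
So no plan with fewer than 11 crossings exists, and this one achieves 11:
1. Pilot goes to Station Beta with the ether can.  [Station Alpha: the acid flask, the catalyst vial, the peroxide, the reducing agent | Station Beta: the ether can]
2. Pilot goes back to Station Alpha alone.  [Station Alpha: the acid flask, the catalyst vial, the peroxide, the reducing agent | Station Beta: the ether can]
3. Pilot goes to Station Beta with the reducing agent.  [Station Alpha: the acid flask, the catalyst vial, the peroxide | Station Beta: the ether can, the reducing agent]
4. Pilot goes back to Station Alpha with the ether can.  [Station Alpha: the acid flask, the catalyst vial, the ether can, the peroxide | Station Beta: the reducing agent]
5. Pilot goes to Station Beta with the acid flask.  [Station Alpha: the catalyst vial, the ether can, the peroxide | Station Beta: the acid flask, the reducing agent]
6. Pilot goes back to Station Alpha alone.  [Station Alpha: the catalyst vial, the ether can, the peroxide | Station Beta: the acid flask, the reducing agent]
7. Pilot goes to Station Beta with the catalyst vial.  [Station Alpha: the ether can, the peroxide | Station Beta: the acid flask, the catalyst vial, the reducing agent]
8. Pilot goes back to Station Alpha alone.  [Station Alpha: the ether can, the peroxide | Station Beta: the acid flask, the catalyst vial, the reducing agent]
9. Pilot goes to Station Beta with the peroxide.  [Station Alpha: the ether can | Station Beta: the acid flask, the catalyst vial, the peroxide, the reducing agent]
10. Pilot goes back to Station Alpha alone.  [Station Alpha: the ether can | Station Beta: the acid flask, the catalyst vial, the peroxide, the reducing agent]
11. Pilot goes to Station Beta with the ether can.  [Station Alpha: — | Station Beta: the acid flask, the catalyst vial, the ether can, the peroxide, the reducing agent]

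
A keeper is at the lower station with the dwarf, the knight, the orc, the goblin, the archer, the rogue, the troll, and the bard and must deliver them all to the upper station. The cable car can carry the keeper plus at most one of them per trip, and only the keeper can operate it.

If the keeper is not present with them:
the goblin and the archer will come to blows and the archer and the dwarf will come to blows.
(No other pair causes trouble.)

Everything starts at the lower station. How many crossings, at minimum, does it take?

Counting alone: the keeper can take at most 1 across per trip to the upper station, so moving all 8 needs at least 8 loaded trips out, with a return between consecutive ones — at least 15 crossings.
The safety rule pushes this higher. Following every safe sequence of crossings, the most of the 8 that can be at the upper station as the cable car arrives there on crossing 15 is 7 — never all 8.
So no plan with fewer than 17 crossings exists, and this one achieves 17:
1. Keeper goes to the upper station with the archer.  [the lower station: the bard, the dwarf, the goblin, the knight, the orc, the rogue, the troll | the upper station: the archer]
2. Keeper goes back to the lower station alone.  [the lower station: the bard, the dwarf, the goblin, the knight, the orc, the rogue, the troll | the upper station: the archer]
3. Keeper goes to the upper station with the dwarf.  [the lower station: the bard, the goblin, the knight, the orc, the rogue, the troll | the upper station: the archer, the dwarf]
4. Keeper goes back to the lower station with the archer.  [the lower station: the archer, the bard, the goblin, the knight, the orc, the rogue, the troll | the upper station: the dwarf]
5. Keeper goes to the upper station with the goblin.  [the lower station: the archer, the bard, the knight, the orc, the rogue, the troll | the upper station: the dwarf, the goblin]
6. Keeper goes back to the lower station alone.  [the lower station: the archer, the bard, the knight, the orc, the rogue, the troll | the upper station: the dwarf, the goblin]
7. Keeper goes to the upper station with the knight.  [the lower station: the archer, the bard, the orc, the rogue, the troll | the upper station: the dwarf, the goblin, the knight]
8. Keeper goes back to the lower station alone.  [the lower station: the archer, the bard, the orc, the rogue, the troll | the upper station: the dwarf, the goblin, the knight]
9. Keeper goes to the upper station with the orc.  [the lower station: the archer, the bard, the rogue, the troll | the upper station: the dwarf, the goblin, the knight, the orc]
10. Keeper goes back to the lower station alone.  [the lower station: the archer, the bard, the rogue, the troll | the upper station: the dwarf, the goblin, the knight, the orc]
11. Keeper goes to the upper station with the rogue.  [the lower station: the archer, the bard, the troll | the upper station: the dwarf, the goblin, the knight, the orc, the rogue]
12. Keeper goes back to the lower station alone.  [the lower station: the archer, the bard, the troll | the upper station: the dwarf, the goblin, the knight, the orc, the rogue]
13. Keeper goes to the upper station with the troll.  [the lower station: the archer, the bard | the upper station: the dwarf, the goblin, the knight, the orc, the rogue, the troll]
14. Keeper goes back to the lower station alone.  [the lower station: the archer, the bard | the upper station: the dwarf, the goblin, the knight, the orc, the rogue, the troll]
15. Keeper goes to the upper station with the bard.  [the lower station: the archer | the upper station: the bard, the dwarf, the goblin, the knight, the orc, the rogue, the troll]
16. Keeper goes back to the lower station alone.  [the lower station: the archer | the upper station: the bard, the dwarf, the goblin, the knight, the orc, the rogue, the troll]
17. Keeper goes to the upper station with the archer.  [the lower station: — | the upper station: the archer, the bard, the dwarf, the goblin, the knight, the orc, the rogue, the troll]

17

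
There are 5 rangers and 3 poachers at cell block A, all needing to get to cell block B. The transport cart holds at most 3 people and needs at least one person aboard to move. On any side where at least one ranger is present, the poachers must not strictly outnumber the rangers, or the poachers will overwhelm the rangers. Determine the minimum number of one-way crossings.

7

Counting alone: each trip to cell block B takes at most 3 across and each return brings at least 1 back, so after t trips out (and t−1 returns) at most 3t − (t−1) of the 8 are across; that first reaches 8 at t = 4, so at least 7 crossings are needed.
The plan below uses exactly 7 crossings, so it is optimal:
1. 2 poachers → cell block B.  (cell block A: 5R 1P; cell block B: 0R 2P)
2. 1 poacher ← cell block A.  (cell block A: 5R 2P; cell block B: 0R 1P)
3. 2 rangers and 1 poacher → cell block B.  (cell block A: 3R 1P; cell block B: 2R 2P)
4. 1 poacher ← cell block A.  (cell block A: 3R 2P; cell block B: 2R 1P)
5. 1 ranger and 2 poachers → cell block B.  (cell block A: 2R 0P; cell block B: 3R 3P)
6. 1 poacher ← cell block A.  (cell block A: 2R 1P; cell block B: 3R 2P)
7. 2 rangers and 1 poacher → cell block B.  (cell block A: 0R 0P; cell block B: 5R 3P)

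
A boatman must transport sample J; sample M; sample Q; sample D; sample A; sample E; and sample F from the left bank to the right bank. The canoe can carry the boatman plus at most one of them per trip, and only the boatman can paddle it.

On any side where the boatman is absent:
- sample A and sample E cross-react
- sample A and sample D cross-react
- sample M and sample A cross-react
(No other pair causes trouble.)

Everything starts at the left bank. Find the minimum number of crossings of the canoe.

impossible

Following every safe sequence of crossings from the start, the most of the 7 that can be at the right bank as the canoe arrives there on crossings 1, 3, 5, 7, 9 is 1, 2, 3, 4, 5 respectively; the best ever achieved is 5 of 7.
From crossing 11 on, no configuration arises that was not already reachable earlier: only 72 distinct safe configurations (who is on which side, and where the canoe is) can ever be reached, none of them has everyone across, and every continuation just revisits them. So no valid plan exists.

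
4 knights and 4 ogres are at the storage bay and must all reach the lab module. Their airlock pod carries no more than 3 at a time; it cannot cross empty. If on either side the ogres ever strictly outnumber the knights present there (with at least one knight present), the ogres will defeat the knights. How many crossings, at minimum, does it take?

Counting alone: each trip to the lab module takes at most 3 across and each return brings at least 1 back, so after t trips out (and t−1 returns) at most 3t − (t−1) of the 8 are across; that first reaches 8 at t = 4, so at least 7 crossings are needed.
The safety rule pushes this higher. Following every safe sequence of crossings, the most of the 8 that can be at the lab module as the airlock pod arrives there on crossing 7 is 7 — never all 8.
So no plan with fewer than 9 crossings exists, and this one achieves 9:
1. 2 ogres → the lab module.  (the storage bay: 4K 2O; the lab module: 0K 2O)
2. 1 ogre ← the storage bay.  (the storage bay: 4K 3O; the lab module: 0K 1O)
3. 3 ogres → the lab module.  (the storage bay: 4K 0O; the lab module: 0K 4O)
4. 1 ogre ← the storage bay.  (the storage bay: 4K 1O; the lab module: 0K 3O)
5. 3 knights → the lab module.  (the storage bay: 1K 1O; the lab module: 3K 3O)
6. 1 knight and 1 ogre ← the storage bay.  (the storage bay: 2K 2O; the lab module: 2K 2O)
7. 2 knights → the lab module.  (the storage bay: 0K 2O; the lab module: 4K 2O)
8. 1 ogre ← the storage bay.  (the storage bay: 0K 3O; the lab module: 4K 1O)
9. 3 ogres → the lab module.  (the storage bay: 0K 0O; the lab module: 4K 4O)

9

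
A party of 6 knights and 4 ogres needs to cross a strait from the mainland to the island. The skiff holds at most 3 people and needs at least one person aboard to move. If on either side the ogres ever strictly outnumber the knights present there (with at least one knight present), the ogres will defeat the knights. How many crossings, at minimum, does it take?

Counting alone: each trip to the island takes at most 3 across and each return brings at least 1 back, so after t trips out (and t−1 returns) at most 3t − (t−1) of the 10 are across; that first reaches 10 at t = 5, so at least 9 crossings are needed.
The plan below uses exactly 9 crossings, so it is optimal:
1. 2 ogres → the island.  (the mainland: 6K 2O; the island: 0K 2O)
2. 1 ogre ← the mainland.  (the mainland: 6K 3O; the island: 0K 1O)
3. 3 ogres → the island.  (the mainland: 6K 0O; the island: 0K 4O)
4. 1 ogre ← the mainland.  (the mainland: 6K 1O; the island: 0K 3O)
5. 3 knights → the island.  (the mainland: 3K 1O; the island: 3K 3O)
6. 1 ogre ← the mainland.  (the mainland: 3K 2O; the island: 3K 2O)
7. 1 knight and 2 ogres → the island.  (the mainland: 2K 0O; the island: 4K 4O)
8. 1 ogre ← the mainland.  (the mainland: 2K 1O; the island: 4K 3O)
9. 2 knights and 1 ogre → the island.  (the mainland: 0K 0O; the island: 6K 4O)

9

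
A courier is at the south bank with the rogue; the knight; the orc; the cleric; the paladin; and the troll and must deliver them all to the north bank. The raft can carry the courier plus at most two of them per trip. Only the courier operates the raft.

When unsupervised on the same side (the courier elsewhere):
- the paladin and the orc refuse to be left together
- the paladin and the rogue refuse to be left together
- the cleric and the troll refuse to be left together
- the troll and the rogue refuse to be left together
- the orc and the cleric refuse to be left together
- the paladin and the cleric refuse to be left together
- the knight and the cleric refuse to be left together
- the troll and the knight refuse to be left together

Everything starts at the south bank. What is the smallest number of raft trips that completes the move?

impossible

Whatever the first load, the items left behind include a forbidden pair without the courier. No opening move is safe, so no plan exists.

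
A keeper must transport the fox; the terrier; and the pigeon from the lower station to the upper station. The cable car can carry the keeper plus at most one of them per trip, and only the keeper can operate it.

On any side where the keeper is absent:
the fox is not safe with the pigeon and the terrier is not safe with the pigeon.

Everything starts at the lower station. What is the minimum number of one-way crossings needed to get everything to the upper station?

Counting alone: the keeper can take at most 1 across per trip to the upper station, so moving all 3 needs at least 3 loaded trips out, with a return between consecutive ones — at least 5 crossings.
The safety rule pushes this higher. Following every safe sequence of crossings, the most of the 3 that can be at the upper station as the cable car arrives there on crossing 5 is 2 — never all 3.
So no plan with fewer than 7 crossings exists, and this one achieves 7:
1. Keeper goes to the upper station with the pigeon.  [the lower station: the fox, the terrier | the upper station: the pigeon]
2. Keeper goes back to the lower station alone.  [the lower station: the fox, the terrier | the upper station: the pigeon]
3. Keeper goes to the upper station with the fox.  [the lower station: the terrier | the upper station: the fox, the pigeon]
4. Keeper goes back to the lower station with the pigeon.  [the lower station: the pigeon, the terrier | the upper station: the fox]
5. Keeper goes to the upper station with the terrier.  [the lower station: the pigeon | the upper station: the fox, the terrier]
6. Keeper goes back to the lower station alone.  [the lower station: the pigeon | the upper station: the fox, the terrier]
7. Keeper goes to the upper station with the pigeon.  [the lower station: — | the upper station: the fox, the pigeon, the terrier]

7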